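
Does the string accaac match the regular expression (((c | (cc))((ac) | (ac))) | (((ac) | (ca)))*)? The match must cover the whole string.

The right alternative (((ac)|(ca)))* matches accaac.

yes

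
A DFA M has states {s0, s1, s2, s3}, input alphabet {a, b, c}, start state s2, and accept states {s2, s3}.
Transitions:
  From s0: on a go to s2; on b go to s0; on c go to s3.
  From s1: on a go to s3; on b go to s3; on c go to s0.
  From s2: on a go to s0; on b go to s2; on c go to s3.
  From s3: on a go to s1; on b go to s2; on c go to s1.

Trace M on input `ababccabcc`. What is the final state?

s1

s2 --a--> s0
s0 --b--> s0
s0 --a--> s2
s2 --b--> s2
s2 --c--> s3
s3 --c--> s1
s1 --a--> s3
s3 --b--> s2
s2 --c--> s3
s3 --c--> s1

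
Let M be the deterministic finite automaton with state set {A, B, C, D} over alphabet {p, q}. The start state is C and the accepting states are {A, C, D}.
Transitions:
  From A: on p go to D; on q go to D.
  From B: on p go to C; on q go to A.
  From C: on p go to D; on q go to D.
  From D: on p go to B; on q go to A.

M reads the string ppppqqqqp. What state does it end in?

C --p--> D
D --p--> B
B --p--> C
C --p--> D
D --q--> A
A --q--> D
D --q--> A
A --q--> D
D --p--> B

B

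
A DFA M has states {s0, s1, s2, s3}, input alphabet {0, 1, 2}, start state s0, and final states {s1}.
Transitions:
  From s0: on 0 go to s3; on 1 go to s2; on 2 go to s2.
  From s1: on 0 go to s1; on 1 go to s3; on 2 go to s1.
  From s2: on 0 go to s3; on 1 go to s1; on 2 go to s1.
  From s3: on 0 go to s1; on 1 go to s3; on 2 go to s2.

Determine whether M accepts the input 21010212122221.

s0 --2--> s2
s2 --1--> s1
s1 --0--> s1
s1 --1--> s3
s3 --0--> s1
s1 --2--> s1
s1 --1--> s3
s3 --2--> s2
s2 --1--> s1
s1 --2--> s1
s1 --2--> s1
s1 --2--> s1
s1 --2--> s1
s1 --1--> s3
End in state s3, which is not an accepting state.

rejected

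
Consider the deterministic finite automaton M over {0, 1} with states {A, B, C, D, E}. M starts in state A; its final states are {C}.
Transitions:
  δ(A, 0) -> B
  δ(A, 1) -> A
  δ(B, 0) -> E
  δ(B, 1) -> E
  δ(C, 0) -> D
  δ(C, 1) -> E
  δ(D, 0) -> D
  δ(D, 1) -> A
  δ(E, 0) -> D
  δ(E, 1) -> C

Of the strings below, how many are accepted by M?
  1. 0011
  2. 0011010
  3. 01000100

0011: rejected
0011010: rejected
01000100: rejected

0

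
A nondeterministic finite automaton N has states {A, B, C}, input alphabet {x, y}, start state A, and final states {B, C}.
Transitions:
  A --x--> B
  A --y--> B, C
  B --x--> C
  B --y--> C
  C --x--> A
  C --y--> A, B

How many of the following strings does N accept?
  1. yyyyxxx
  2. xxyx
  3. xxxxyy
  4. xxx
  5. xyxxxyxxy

yyyyxxx: accepted
xxyx: accepted
xxxxyy: accepted
xxx: rejected
xyxxxyxxy: accepted

4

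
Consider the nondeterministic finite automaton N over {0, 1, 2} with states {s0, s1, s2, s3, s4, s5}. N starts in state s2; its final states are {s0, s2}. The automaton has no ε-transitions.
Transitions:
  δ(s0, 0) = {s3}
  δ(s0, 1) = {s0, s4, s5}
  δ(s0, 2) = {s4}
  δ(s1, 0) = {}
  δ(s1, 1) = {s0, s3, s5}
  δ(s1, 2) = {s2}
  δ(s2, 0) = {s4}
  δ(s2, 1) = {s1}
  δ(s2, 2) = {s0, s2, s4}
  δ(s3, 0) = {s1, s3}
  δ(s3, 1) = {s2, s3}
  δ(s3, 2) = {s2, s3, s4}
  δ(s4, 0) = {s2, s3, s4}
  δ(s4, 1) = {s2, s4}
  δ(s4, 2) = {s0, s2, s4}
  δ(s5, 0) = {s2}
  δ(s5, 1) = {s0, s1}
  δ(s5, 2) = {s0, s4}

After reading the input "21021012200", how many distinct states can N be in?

Start: {s2}
read 2: {s0, s2, s4}
read 1: {s0, s1, s2, s4, s5}
read 0: {s2, s3, s4}
read 2: {s0, s2, s3, s4}
read 1: {s0, s1, s2, s3, s4, s5}
read 0: {s1, s2, s3, s4}
read 1: {s0, s1, s2, s3, s4, s5}
read 2: {s0, s2, s3, s4}
read 2: {s0, s2, s3, s4}
read 0: {s1, s2, s3, s4}
read 0: {s1, s2, s3, s4}
Final reachable set {s1, s2, s3, s4} has 4 states.

4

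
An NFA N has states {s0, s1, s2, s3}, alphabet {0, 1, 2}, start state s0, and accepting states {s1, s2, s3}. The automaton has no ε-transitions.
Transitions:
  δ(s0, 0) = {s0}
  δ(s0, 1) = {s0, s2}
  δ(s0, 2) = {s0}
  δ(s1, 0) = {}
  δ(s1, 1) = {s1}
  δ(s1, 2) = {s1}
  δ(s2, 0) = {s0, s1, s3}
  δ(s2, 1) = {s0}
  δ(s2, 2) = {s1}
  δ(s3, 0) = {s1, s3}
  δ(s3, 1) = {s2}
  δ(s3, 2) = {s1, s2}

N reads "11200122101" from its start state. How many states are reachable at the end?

3

Start: {s0}
read 1: {s0, s2}
read 1: {s0, s2}
read 2: {s0, s1}
read 0: {s0}
read 0: {s0}
read 1: {s0, s2}
read 2: {s0, s1}
read 2: {s0, s1}
read 1: {s0, s1, s2}
read 0: {s0, s1, s3}
read 1: {s0, s1, s2}
Final reachable set {s0, s1, s2} has 3 states.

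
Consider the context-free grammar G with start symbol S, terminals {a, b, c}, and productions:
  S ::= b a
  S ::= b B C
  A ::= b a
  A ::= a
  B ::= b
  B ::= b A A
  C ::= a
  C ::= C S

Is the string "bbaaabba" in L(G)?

yes

S ⇒ bBC ⇒ bbAAC ⇒ bbaAC ⇒ bbaaC ⇒ bbaaCS ⇒ bbaaaS ⇒ bbaaabBC ⇒ bbaaabbC ⇒ bbaaabba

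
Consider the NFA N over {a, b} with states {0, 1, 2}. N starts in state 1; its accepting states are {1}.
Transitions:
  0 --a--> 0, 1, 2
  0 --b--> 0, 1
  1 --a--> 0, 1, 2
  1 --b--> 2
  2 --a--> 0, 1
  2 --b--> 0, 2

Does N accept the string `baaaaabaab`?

accepted

Start: {1}
read b: {2}
read a: {0, 1}
read a: {0, 1, 2}
read a: {0, 1, 2}
read a: {0, 1, 2}
read a: {0, 1, 2}
read b: {0, 1, 2}
read a: {0, 1, 2}
read a: {0, 1, 2}
read b: {0, 1, 2}
Reachable ∩ accepting = {1} — nonempty.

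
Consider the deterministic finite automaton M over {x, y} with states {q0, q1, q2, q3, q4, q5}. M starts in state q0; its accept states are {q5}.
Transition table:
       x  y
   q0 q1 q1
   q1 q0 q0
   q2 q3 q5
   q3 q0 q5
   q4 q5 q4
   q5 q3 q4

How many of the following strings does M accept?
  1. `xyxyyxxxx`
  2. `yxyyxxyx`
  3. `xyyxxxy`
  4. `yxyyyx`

0

`xyxyyxxxx`: rejected
`yxyyxxyx`: rejected
`xyyxxxy`: rejected
`yxyyyx`: rejected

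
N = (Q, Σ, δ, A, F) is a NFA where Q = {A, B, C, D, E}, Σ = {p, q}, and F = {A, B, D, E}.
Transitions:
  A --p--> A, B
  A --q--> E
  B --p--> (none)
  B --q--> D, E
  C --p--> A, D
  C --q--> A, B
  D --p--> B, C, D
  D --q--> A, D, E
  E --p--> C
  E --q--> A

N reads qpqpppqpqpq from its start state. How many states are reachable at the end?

4

Start: {A}
read q: {E}
read p: {C}
read q: {A, B}
read p: {A, B}
read p: {A, B}
read p: {A, B}
read q: {D, E}
read p: {B, C, D}
read q: {A, B, D, E}
read p: {A, B, C, D}
read q: {A, B, D, E}
Final reachable set {A, B, D, E} has 4 states.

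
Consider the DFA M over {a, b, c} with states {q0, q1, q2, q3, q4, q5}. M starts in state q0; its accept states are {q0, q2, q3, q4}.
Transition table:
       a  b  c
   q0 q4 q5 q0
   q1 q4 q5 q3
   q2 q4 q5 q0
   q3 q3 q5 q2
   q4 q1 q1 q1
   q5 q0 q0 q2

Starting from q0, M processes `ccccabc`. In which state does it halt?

q0 --c--> q0
q0 --c--> q0
q0 --c--> q0
q0 --c--> q0
q0 --a--> q4
q4 --b--> q1
q1 --c--> q3

q3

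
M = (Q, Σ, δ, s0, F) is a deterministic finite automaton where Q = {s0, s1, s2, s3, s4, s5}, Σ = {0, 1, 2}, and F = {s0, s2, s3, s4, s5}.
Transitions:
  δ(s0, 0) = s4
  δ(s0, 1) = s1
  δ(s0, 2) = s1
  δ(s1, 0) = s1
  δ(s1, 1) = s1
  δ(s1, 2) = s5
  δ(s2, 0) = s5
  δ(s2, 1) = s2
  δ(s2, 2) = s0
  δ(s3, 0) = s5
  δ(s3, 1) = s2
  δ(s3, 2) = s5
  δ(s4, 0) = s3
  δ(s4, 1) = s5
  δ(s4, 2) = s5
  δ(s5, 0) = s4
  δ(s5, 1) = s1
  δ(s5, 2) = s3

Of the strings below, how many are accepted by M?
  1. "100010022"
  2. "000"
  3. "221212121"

"100010022": accepted
"000": accepted
"221212121": rejected

2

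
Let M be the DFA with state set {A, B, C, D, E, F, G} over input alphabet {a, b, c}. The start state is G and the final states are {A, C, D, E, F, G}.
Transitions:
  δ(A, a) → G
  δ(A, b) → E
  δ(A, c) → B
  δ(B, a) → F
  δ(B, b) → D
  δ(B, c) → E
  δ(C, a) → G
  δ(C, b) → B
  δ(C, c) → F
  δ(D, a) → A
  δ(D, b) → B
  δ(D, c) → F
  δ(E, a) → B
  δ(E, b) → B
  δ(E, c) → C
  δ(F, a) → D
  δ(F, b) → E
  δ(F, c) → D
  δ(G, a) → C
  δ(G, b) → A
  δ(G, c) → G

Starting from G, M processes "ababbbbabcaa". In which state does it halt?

G --a--> C
C --b--> B
B --a--> F
F --b--> E
E --b--> B
B --b--> D
D --b--> B
B --a--> F
F --b--> E
E --c--> C
C --a--> G
G --a--> C

C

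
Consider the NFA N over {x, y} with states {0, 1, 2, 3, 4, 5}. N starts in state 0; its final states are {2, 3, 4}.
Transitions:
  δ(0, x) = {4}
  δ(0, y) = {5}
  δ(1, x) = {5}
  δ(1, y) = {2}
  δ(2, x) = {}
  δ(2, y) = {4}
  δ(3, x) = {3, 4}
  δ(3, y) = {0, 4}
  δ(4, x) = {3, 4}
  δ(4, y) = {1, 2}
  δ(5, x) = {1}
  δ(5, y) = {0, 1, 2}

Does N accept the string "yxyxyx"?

Start: {0}
read y: {5}
read x: {1}
read y: {2}
read x: {}
The reachable set is empty and stays empty for the remaining 2 symbols.
Reachable ∩ accepting = {} — empty.

rejected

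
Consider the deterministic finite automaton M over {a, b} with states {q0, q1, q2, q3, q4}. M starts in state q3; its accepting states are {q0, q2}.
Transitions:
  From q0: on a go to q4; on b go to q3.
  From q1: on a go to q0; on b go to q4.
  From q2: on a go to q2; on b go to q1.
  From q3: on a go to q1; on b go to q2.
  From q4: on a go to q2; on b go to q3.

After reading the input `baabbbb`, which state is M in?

q3 --b--> q2
q2 --a--> q2
q2 --a--> q2
q2 --b--> q1
q1 --b--> q4
q4 --b--> q3
q3 --b--> q2

q2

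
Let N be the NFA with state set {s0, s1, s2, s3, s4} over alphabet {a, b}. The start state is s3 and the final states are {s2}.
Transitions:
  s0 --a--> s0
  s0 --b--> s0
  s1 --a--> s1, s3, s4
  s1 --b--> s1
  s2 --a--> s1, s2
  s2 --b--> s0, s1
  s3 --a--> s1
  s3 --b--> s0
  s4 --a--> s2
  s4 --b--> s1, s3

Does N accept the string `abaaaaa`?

Start: {s3}
read a: {s1}
read b: {s1}
read a: {s1, s3, s4}
read a: {s1, s2, s3, s4}
read a: {s1, s2, s3, s4}
read a: {s1, s2, s3, s4}
read a: {s1, s2, s3, s4}
Reachable ∩ accepting = {s2} — nonempty.

accepted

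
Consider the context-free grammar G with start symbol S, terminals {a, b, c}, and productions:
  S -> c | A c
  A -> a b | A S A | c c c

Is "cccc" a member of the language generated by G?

yes

S ⇒ Ac ⇒ cccc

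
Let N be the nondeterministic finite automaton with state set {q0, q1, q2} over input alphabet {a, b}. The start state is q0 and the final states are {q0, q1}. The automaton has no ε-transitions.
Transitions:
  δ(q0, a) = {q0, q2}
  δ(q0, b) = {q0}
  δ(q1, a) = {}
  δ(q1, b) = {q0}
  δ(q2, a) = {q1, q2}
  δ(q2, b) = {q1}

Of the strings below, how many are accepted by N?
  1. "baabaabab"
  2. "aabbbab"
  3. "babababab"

3

"baabaabab": accepted
"aabbbab": accepted
"babababab": accepted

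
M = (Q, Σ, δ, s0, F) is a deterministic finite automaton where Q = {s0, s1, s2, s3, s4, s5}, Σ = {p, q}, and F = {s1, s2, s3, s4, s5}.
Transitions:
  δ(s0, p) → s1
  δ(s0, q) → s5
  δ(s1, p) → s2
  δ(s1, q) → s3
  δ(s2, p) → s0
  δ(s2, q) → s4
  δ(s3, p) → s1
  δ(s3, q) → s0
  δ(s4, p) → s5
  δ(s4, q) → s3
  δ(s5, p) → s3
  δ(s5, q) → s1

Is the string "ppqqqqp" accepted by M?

accepted

s0 --p--> s1
s1 --p--> s2
s2 --q--> s4
s4 --q--> s3
s3 --q--> s0
s0 --q--> s5
s5 --p--> s3
End in state s3, which is an accepting state.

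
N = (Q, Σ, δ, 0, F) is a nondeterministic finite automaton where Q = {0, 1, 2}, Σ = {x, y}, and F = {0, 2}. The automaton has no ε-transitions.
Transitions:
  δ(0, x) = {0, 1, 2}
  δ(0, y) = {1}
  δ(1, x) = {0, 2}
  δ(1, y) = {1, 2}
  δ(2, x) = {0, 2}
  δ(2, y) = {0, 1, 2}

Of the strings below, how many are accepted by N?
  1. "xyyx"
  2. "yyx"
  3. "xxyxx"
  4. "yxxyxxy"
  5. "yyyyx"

5

"xyyx": accepted
"yyx": accepted
"xxyxx": accepted
"yxxyxxy": accepted
"yyyyx": accepted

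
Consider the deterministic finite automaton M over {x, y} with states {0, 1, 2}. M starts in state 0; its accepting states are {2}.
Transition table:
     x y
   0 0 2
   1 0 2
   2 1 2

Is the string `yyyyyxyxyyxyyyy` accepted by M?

accepted

0 --y--> 2
2 --y--> 2
2 --y--> 2
2 --y--> 2
2 --y--> 2
2 --x--> 1
1 --y--> 2
2 --x--> 1
1 --y--> 2
2 --y--> 2
2 --x--> 1
1 --y--> 2
2 --y--> 2
2 --y--> 2
2 --y--> 2
End in state 2, which is an accepting state.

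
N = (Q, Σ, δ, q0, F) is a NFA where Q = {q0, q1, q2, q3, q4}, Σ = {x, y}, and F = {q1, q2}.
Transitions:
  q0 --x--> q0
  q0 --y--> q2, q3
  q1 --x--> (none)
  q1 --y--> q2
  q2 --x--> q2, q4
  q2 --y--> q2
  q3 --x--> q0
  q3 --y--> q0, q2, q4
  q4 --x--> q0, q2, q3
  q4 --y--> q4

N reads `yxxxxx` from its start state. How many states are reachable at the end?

4

Start: {q0}
read y: {q2, q3}
read x: {q0, q2, q4}
read x: {q0, q2, q3, q4}
read x: {q0, q2, q3, q4}
read x: {q0, q2, q3, q4}
read x: {q0, q2, q3, q4}
Final reachable set {q0, q2, q3, q4} has 4 states.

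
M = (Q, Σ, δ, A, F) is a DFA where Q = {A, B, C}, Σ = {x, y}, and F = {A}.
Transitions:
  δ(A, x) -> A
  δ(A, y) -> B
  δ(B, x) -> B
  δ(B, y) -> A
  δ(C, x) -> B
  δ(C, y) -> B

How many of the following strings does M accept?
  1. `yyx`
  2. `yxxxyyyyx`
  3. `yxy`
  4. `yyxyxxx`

2

`yyx`: accepted
`yxxxyyyyx`: rejected
`yxy`: accepted
`yyxyxxx`: rejected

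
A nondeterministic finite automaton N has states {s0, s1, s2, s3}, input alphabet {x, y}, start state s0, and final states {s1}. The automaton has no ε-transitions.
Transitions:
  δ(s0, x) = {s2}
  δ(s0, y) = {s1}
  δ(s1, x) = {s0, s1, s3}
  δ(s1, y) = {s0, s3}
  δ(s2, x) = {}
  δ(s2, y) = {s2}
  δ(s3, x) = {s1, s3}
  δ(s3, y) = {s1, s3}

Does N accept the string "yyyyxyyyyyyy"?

accepted

Start: {s0}
read y: {s1}
read y: {s0, s3}
read y: {s1, s3}
read y: {s0, s1, s3}
read x: {s0, s1, s2, s3}
read y: {s0, s1, s2, s3}
read y: {s0, s1, s2, s3}
read y: {s0, s1, s2, s3}
read y: {s0, s1, s2, s3}
read y: {s0, s1, s2, s3}
read y: {s0, s1, s2, s3}
read y: {s0, s1, s2, s3}
Reachable ∩ accepting = {s1} — nonempty.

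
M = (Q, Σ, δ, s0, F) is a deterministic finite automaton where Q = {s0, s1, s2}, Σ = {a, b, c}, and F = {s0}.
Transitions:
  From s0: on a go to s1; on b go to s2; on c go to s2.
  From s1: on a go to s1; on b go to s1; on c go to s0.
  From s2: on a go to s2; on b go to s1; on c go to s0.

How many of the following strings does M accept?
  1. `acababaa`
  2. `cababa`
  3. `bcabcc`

`acababaa`: rejected
`cababa`: rejected
`bcabcc`: rejected

0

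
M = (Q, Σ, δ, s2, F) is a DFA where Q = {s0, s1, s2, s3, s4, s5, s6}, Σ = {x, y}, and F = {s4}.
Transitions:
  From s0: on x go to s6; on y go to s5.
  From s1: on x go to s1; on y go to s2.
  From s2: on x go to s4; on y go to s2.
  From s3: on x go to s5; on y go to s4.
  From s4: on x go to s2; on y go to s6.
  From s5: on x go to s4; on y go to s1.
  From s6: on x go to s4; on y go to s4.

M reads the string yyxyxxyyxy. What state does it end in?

s6

s2 --y--> s2
s2 --y--> s2
s2 --x--> s4
s4 --y--> s6
s6 --x--> s4
s4 --x--> s2
s2 --y--> s2
s2 --y--> s2
s2 --x--> s4
s4 --y--> s6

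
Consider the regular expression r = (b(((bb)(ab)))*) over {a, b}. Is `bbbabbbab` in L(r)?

yes

Split as b·bbabbbab: b matches b and (((bb)(ab)))* matches bbabbbab.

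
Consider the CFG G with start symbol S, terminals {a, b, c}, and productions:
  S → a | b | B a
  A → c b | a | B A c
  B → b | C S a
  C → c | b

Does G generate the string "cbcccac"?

no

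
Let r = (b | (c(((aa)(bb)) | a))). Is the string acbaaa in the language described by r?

no

Neither b nor (c(((aa)(bb))|a)) matches acbaaa.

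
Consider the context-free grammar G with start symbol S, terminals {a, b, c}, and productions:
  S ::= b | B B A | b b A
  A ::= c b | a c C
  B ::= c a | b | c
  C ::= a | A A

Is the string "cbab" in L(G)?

no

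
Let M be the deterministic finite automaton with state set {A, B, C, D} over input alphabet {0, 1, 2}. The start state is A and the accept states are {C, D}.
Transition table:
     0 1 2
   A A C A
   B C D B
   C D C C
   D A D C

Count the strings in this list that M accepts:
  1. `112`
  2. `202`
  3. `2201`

2

`112`: accepted
`202`: rejected
`2201`: accepted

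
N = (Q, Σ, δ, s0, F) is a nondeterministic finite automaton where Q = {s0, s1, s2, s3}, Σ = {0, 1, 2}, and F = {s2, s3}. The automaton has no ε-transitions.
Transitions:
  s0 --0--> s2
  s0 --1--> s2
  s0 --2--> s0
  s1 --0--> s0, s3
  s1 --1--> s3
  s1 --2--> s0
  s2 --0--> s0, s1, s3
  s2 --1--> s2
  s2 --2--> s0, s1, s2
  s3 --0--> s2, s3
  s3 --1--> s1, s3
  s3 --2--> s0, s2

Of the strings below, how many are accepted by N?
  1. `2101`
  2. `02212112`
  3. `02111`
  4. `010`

`2101`: accepted
`02212112`: accepted
`02111`: accepted
`010`: accepted

4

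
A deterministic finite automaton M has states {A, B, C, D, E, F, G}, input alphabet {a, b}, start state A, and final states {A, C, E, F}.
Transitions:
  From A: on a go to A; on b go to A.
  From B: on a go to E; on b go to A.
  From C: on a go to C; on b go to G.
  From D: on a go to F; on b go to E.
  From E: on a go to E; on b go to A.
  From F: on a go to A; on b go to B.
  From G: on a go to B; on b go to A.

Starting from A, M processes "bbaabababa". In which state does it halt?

A

A --b--> A
A --b--> A
A --a--> A
A --a--> A
A --b--> A
A --a--> A
A --b--> A
A --a--> A
A --b--> A
A --a--> A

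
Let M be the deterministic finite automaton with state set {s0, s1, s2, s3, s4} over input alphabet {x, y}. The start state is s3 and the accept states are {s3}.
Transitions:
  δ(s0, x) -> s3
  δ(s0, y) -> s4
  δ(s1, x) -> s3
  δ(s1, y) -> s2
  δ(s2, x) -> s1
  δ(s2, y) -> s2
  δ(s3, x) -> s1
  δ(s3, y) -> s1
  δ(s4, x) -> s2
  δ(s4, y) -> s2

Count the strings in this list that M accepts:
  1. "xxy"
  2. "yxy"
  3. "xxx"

0

"xxy": rejected
"yxy": rejected
"xxx": rejected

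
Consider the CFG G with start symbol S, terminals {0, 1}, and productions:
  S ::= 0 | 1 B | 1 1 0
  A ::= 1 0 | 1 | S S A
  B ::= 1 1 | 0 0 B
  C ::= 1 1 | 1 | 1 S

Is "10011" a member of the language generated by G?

yes

S ⇒ 1B ⇒ 100B ⇒ 10011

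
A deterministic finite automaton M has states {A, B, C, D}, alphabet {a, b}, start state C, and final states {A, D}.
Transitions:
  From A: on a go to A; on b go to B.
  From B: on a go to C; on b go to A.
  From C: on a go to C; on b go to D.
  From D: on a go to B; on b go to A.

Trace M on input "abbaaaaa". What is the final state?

A

C --a--> C
C --b--> D
D --b--> A
A --a--> A
A --a--> A
A --a--> A
A --a--> A
A --a--> A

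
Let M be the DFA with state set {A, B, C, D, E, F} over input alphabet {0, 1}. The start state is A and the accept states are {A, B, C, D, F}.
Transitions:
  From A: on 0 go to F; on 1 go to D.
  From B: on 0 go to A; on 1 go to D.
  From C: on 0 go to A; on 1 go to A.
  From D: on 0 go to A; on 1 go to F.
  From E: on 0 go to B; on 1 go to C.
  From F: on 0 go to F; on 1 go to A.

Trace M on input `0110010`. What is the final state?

A --0--> F
F --1--> A
A --1--> D
D --0--> A
A --0--> F
F --1--> A
A --0--> F

F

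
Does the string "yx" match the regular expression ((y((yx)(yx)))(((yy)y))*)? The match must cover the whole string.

No split of yx into u·v has (y((yx)(yx))) matching u and (((yy)y))* matching v.

no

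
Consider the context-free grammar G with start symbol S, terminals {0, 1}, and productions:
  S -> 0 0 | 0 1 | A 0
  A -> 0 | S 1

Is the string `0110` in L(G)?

yes

S ⇒ A0 ⇒ S10 ⇒ 0110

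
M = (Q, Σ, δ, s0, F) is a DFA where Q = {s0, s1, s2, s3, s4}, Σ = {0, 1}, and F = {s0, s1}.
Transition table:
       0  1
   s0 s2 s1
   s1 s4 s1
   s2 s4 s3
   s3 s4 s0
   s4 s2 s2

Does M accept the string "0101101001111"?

s0 --0--> s2
s2 --1--> s3
s3 --0--> s4
s4 --1--> s2
s2 --1--> s3
s3 --0--> s4
s4 --1--> s2
s2 --0--> s4
s4 --0--> s2
s2 --1--> s3
s3 --1--> s0
s0 --1--> s1
s1 --1--> s1
End in state s1, which is an accepting state.

accepted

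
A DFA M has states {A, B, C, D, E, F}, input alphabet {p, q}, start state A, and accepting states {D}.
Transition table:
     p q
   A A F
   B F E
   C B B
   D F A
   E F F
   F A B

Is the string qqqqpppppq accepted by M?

rejected

A --q--> F
F --q--> B
B --q--> E
E --q--> F
F --p--> A
A --p--> A
A --p--> A
A --p--> A
A --p--> A
A --q--> F
End in state F, which is not an accepting state.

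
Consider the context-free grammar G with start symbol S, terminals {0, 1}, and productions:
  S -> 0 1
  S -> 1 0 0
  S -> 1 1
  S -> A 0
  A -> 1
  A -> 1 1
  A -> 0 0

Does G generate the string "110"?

S ⇒ A0 ⇒ 110

yes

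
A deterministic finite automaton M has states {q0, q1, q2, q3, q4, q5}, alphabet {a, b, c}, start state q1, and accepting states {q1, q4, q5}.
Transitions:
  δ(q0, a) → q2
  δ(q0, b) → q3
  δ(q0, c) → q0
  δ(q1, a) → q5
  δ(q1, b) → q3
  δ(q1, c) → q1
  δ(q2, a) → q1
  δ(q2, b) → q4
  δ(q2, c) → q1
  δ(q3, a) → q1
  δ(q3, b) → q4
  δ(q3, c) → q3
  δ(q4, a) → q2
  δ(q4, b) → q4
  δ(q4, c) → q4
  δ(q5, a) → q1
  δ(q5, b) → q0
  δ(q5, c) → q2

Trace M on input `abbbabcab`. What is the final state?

q4

q1 --a--> q5
q5 --b--> q0
q0 --b--> q3
q3 --b--> q4
q4 --a--> q2
q2 --b--> q4
q4 --c--> q4
q4 --a--> q2
q2 --b--> q4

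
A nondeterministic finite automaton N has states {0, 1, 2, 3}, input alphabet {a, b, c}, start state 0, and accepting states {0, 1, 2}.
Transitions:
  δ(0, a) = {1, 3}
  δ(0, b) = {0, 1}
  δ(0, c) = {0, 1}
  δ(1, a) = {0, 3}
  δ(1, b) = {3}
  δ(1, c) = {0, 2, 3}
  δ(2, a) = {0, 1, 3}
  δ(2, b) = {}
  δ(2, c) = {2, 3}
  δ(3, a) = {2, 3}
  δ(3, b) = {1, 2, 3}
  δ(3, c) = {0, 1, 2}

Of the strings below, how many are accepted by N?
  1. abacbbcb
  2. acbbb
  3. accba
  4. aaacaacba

4

abacbbcb: accepted
acbbb: accepted
accba: accepted
aaacaacba: accepted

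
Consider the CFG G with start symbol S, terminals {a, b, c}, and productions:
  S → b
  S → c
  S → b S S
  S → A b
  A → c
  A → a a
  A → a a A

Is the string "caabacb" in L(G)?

no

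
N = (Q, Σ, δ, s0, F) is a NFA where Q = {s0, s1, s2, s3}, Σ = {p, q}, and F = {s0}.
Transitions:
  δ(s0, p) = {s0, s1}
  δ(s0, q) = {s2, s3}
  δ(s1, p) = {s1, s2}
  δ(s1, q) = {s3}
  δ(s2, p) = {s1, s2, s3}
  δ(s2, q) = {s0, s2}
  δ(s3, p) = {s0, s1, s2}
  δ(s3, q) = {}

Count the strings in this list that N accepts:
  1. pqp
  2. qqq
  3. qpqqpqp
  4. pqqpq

4

pqp: accepted
qqq: accepted
qpqqpqp: accepted
pqqpq: accepted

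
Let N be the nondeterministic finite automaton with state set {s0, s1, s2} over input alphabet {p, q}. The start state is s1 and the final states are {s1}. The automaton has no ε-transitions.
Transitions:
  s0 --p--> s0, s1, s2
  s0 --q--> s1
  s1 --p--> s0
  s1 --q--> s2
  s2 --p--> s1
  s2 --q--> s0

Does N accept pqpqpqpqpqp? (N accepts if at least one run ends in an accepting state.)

rejected

Start: {s1}
read p: {s0}
read q: {s1}
read p: {s0}
read q: {s1}
read p: {s0}
read q: {s1}
read p: {s0}
read q: {s1}
read p: {s0}
read q: {s1}
read p: {s0}
Reachable ∩ accepting = {} — empty.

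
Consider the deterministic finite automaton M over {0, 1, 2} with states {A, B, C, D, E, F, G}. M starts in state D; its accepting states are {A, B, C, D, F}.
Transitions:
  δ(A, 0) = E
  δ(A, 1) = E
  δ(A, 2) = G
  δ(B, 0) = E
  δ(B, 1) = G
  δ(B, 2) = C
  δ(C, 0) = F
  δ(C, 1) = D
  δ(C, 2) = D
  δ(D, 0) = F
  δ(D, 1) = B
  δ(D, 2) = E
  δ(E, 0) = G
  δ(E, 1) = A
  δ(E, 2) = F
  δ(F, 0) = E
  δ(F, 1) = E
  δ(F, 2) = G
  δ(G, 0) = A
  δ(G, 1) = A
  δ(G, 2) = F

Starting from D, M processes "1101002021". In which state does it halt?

A

D --1--> B
B --1--> G
G --0--> A
A --1--> E
E --0--> G
G --0--> A
A --2--> G
G --0--> A
A --2--> G
G --1--> A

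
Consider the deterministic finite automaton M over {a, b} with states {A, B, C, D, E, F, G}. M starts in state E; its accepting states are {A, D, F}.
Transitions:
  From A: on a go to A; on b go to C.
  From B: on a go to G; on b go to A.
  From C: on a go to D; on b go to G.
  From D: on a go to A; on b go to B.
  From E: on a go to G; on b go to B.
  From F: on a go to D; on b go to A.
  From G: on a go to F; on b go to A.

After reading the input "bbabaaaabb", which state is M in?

E --b--> B
B --b--> A
A --a--> A
A --b--> C
C --a--> D
D --a--> A
A --a--> A
A --a--> A
A --b--> C
C --b--> G

G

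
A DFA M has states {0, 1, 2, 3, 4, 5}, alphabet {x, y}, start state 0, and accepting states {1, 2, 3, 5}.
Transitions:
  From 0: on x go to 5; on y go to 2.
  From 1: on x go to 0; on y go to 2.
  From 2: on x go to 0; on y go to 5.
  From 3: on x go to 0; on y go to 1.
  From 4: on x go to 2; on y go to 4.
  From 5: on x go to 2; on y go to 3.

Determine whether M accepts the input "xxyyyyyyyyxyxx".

accepted

0 --x--> 5
5 --x--> 2
2 --y--> 5
5 --y--> 3
3 --y--> 1
1 --y--> 2
2 --y--> 5
5 --y--> 3
3 --y--> 1
1 --y--> 2
2 --x--> 0
0 --y--> 2
2 --x--> 0
0 --x--> 5
End in state 5, which is an accepting state.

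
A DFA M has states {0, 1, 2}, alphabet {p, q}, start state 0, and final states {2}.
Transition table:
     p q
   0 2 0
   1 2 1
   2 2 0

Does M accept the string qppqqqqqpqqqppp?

accepted

0 --q--> 0
0 --p--> 2
2 --p--> 2
2 --q--> 0
0 --q--> 0
0 --q--> 0
0 --q--> 0
0 --q--> 0
0 --p--> 2
2 --q--> 0
0 --q--> 0
0 --q--> 0
0 --p--> 2
2 --p--> 2
2 --p--> 2
End in state 2, which is an accepting state.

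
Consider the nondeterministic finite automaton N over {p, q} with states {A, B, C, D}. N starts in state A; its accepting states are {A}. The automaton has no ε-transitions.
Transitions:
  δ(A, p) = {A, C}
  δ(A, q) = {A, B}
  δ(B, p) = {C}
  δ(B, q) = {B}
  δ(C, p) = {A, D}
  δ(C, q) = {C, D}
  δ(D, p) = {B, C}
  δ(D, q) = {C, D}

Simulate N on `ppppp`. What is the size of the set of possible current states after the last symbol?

Start: {A}
read p: {A, C}
read p: {A, C, D}
read p: {A, B, C, D}
read p: {A, B, C, D}
read p: {A, B, C, D}
Final reachable set {A, B, C, D} has 4 states.

4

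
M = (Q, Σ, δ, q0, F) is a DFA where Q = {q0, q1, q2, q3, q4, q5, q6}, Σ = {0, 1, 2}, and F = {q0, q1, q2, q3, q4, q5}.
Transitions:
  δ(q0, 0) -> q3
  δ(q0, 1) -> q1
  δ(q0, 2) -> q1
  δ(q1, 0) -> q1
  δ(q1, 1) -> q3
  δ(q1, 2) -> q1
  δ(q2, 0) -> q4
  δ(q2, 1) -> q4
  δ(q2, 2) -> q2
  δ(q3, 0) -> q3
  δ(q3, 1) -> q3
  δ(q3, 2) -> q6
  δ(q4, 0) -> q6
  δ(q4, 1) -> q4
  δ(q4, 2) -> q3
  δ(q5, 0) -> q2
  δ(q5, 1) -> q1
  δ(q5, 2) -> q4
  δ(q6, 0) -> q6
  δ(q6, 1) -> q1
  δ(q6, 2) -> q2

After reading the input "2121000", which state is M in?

q0 --2--> q1
q1 --1--> q3
q3 --2--> q6
q6 --1--> q1
q1 --0--> q1
q1 --0--> q1
q1 --0--> q1

q1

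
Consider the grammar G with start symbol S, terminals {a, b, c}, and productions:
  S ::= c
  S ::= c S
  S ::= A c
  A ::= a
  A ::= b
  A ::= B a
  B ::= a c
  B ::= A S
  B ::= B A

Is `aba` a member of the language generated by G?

no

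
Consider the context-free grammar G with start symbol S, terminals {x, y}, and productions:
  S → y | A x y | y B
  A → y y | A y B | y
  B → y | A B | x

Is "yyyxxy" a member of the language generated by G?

yes

S ⇒ Axy ⇒ AyBxy ⇒ yyyBxy ⇒ yyyxxy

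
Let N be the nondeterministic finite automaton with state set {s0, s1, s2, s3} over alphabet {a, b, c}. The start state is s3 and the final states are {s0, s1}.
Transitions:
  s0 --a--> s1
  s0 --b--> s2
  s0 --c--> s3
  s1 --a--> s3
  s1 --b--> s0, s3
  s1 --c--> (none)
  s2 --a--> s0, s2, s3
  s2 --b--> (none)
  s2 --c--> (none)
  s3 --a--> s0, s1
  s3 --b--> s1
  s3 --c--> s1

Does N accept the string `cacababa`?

rejected

Start: {s3}
read c: {s1}
read a: {s3}
read c: {s1}
read a: {s3}
read b: {s1}
read a: {s3}
read b: {s1}
read a: {s3}
Reachable ∩ accepting = {} — empty.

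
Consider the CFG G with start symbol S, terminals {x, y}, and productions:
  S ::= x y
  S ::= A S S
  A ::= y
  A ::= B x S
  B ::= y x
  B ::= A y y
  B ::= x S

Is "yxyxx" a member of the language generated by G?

no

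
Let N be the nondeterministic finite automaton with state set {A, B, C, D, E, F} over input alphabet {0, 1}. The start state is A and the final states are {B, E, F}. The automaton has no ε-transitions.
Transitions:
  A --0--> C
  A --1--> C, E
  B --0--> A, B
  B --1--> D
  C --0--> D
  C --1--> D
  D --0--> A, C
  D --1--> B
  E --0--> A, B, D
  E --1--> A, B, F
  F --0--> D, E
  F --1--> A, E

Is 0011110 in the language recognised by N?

rejected

Start: {A}
read 0: {C}
read 0: {D}
read 1: {B}
read 1: {D}
read 1: {B}
read 1: {D}
read 0: {A, C}
Reachable ∩ accepting = {} — empty.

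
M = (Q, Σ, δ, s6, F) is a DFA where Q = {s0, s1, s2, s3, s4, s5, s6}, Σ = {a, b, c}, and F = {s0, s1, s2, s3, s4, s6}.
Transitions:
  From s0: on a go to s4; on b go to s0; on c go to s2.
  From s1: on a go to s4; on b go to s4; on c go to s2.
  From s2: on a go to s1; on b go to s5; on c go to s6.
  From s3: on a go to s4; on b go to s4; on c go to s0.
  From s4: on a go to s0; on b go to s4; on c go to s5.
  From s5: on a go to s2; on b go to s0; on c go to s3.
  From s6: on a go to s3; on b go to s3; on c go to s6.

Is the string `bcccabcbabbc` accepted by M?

s6 --b--> s3
s3 --c--> s0
s0 --c--> s2
s2 --c--> s6
s6 --a--> s3
s3 --b--> s4
s4 --c--> s5
s5 --b--> s0
s0 --a--> s4
s4 --b--> s4
s4 --b--> s4
s4 --c--> s5
End in state s5, which is not an accepting state.

rejected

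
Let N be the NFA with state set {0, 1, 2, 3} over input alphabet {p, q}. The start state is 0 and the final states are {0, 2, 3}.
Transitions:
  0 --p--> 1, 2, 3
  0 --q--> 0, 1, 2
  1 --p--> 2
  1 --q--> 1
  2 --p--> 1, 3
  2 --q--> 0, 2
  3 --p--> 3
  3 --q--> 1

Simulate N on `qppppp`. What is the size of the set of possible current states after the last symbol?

3

Start: {0}
read q: {0, 1, 2}
read p: {1, 2, 3}
read p: {1, 2, 3}
read p: {1, 2, 3}
read p: {1, 2, 3}
read p: {1, 2, 3}
Final reachable set {1, 2, 3} has 3 states.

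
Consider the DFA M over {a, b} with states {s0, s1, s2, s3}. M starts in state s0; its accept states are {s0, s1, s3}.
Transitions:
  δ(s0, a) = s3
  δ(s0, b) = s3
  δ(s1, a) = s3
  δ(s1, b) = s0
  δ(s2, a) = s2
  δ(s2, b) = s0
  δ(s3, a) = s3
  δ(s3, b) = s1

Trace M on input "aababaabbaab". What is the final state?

s0 --a--> s3
s3 --a--> s3
s3 --b--> s1
s1 --a--> s3
s3 --b--> s1
s1 --a--> s3
s3 --a--> s3
s3 --b--> s1
s1 --b--> s0
s0 --a--> s3
s3 --a--> s3
s3 --b--> s1

s1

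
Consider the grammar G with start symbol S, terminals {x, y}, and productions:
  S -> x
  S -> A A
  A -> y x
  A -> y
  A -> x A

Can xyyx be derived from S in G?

S ⇒ AA ⇒ xAA ⇒ xyA ⇒ xyyx

yes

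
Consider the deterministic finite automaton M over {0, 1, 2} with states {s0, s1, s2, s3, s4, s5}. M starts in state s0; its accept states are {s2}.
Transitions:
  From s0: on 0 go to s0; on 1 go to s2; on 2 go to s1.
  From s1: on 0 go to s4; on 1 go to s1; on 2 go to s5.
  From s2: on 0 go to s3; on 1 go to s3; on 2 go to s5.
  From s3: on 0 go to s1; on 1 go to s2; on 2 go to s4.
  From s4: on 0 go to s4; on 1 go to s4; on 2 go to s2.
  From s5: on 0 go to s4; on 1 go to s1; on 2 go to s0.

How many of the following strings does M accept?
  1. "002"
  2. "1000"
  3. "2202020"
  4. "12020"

"002": rejected
"1000": rejected
"2202020": rejected
"12020": rejected

0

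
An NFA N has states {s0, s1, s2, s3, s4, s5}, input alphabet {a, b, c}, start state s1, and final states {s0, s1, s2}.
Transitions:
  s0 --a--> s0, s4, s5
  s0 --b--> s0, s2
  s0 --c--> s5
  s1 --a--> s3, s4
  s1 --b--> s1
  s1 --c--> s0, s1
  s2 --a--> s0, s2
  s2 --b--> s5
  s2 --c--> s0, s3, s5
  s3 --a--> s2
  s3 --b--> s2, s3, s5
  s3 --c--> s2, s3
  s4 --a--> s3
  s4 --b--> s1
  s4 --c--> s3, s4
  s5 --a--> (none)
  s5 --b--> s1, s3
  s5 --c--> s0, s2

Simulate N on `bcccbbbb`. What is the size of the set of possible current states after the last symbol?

5

Start: {s1}
read b: {s1}
read c: {s0, s1}
read c: {s0, s1, s5}
read c: {s0, s1, s2, s5}
read b: {s0, s1, s2, s3, s5}
read b: {s0, s1, s2, s3, s5}
read b: {s0, s1, s2, s3, s5}
read b: {s0, s1, s2, s3, s5}
Final reachable set {s0, s1, s2, s3, s5} has 5 states.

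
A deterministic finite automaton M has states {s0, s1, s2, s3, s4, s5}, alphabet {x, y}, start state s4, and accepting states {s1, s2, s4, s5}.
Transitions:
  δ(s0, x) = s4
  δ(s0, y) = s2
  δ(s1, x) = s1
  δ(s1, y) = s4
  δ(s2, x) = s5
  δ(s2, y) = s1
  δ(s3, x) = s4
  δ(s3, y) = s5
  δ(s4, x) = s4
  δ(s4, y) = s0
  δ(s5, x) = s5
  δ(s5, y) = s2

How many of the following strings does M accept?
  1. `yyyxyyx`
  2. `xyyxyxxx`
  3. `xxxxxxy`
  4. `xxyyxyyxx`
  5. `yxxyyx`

`yyyxyyx`: accepted
`xyyxyxxx`: accepted
`xxxxxxy`: rejected
`xxyyxyyxx`: accepted
`yxxyyx`: accepted

4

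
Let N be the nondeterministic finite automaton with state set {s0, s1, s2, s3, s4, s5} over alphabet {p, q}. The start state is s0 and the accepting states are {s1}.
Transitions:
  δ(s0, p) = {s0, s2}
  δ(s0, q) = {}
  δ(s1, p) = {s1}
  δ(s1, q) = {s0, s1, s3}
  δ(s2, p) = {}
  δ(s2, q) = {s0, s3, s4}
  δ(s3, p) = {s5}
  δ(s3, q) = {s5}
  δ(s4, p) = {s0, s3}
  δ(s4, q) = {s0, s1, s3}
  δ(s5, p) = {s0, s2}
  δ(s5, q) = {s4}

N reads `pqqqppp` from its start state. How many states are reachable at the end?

3

Start: {s0}
read p: {s0, s2}
read q: {s0, s3, s4}
read q: {s0, s1, s3, s5}
read q: {s0, s1, s3, s4, s5}
read p: {s0, s1, s2, s3, s5}
read p: {s0, s1, s2, s5}
read p: {s0, s1, s2}
Final reachable set {s0, s1, s2} has 3 states.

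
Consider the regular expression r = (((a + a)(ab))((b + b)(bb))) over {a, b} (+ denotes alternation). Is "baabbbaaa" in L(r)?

no

No split of baabbbaaa into u·v has ((a+a)(ab)) matching u and ((b+b)(bb)) matching v.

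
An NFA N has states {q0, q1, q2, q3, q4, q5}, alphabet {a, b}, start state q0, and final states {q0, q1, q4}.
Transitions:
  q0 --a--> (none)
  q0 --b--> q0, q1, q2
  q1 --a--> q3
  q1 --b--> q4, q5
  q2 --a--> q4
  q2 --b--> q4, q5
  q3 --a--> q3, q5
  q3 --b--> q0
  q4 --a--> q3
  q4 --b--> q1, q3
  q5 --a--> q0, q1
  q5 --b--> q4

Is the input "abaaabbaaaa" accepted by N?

Start: {q0}
read a: {}
The reachable set is empty and stays empty for the remaining 10 symbols.
Reachable ∩ accepting = {} — empty.

rejected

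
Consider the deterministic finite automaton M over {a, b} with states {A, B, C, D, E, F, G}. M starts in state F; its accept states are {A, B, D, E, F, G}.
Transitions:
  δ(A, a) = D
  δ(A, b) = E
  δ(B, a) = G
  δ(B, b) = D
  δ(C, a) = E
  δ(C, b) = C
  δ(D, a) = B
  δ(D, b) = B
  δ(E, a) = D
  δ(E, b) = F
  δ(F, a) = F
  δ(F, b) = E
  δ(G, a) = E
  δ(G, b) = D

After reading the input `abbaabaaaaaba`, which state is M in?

F --a--> F
F --b--> E
E --b--> F
F --a--> F
F --a--> F
F --b--> E
E --a--> D
D --a--> B
B --a--> G
G --a--> E
E --a--> D
D --b--> B
B --a--> G

G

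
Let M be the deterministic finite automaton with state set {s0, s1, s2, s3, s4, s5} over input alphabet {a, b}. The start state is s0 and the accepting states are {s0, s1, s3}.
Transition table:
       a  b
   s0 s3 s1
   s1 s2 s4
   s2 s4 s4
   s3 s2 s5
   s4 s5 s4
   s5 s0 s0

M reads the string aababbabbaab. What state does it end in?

s0 --a--> s3
s3 --a--> s2
s2 --b--> s4
s4 --a--> s5
s5 --b--> s0
s0 --b--> s1
s1 --a--> s2
s2 --b--> s4
s4 --b--> s4
s4 --a--> s5
s5 --a--> s0
s0 --b--> s1

s1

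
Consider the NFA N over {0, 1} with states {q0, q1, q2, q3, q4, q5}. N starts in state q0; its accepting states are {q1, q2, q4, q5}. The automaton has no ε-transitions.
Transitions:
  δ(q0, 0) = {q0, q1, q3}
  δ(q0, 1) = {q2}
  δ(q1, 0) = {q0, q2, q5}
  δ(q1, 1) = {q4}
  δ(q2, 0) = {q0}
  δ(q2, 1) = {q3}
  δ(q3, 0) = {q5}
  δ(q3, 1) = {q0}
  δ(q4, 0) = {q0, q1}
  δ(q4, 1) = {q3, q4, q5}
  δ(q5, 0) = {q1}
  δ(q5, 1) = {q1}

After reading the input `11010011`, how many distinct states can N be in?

4

Start: {q0}
read 1: {q2}
read 1: {q3}
read 0: {q5}
read 1: {q1}
read 0: {q0, q2, q5}
read 0: {q0, q1, q3}
read 1: {q0, q2, q4}
read 1: {q2, q3, q4, q5}
Final reachable set {q2, q3, q4, q5} has 4 states.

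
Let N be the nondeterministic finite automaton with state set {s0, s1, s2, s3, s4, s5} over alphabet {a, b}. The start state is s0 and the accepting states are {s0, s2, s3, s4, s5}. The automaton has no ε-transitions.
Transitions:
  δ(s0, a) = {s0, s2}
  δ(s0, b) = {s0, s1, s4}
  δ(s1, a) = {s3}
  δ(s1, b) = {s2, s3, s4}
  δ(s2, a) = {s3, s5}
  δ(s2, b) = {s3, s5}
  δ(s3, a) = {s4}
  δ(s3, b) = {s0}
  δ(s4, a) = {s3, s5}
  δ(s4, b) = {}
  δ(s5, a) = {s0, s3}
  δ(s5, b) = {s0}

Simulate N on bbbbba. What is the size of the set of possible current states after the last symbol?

Start: {s0}
read b: {s0, s1, s4}
read b: {s0, s1, s2, s3, s4}
read b: {s0, s1, s2, s3, s4, s5}
read b: {s0, s1, s2, s3, s4, s5}
read b: {s0, s1, s2, s3, s4, s5}
read a: {s0, s2, s3, s4, s5}
Final reachable set {s0, s2, s3, s4, s5} has 5 states.

5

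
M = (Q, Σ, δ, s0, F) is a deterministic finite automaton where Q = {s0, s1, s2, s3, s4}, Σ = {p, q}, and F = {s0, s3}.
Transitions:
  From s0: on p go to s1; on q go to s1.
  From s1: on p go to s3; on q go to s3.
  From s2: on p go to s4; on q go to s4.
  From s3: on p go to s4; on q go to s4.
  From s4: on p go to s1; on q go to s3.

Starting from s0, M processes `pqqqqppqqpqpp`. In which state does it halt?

s0 --p--> s1
s1 --q--> s3
s3 --q--> s4
s4 --q--> s3
s3 --q--> s4
s4 --p--> s1
s1 --p--> s3
s3 --q--> s4
s4 --q--> s3
s3 --p--> s4
s4 --q--> s3
s3 --p--> s4
s4 --p--> s1

s1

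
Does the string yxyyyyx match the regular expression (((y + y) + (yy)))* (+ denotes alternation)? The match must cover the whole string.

yxyyyyx cannot be split into zero or more pieces each matching ((y+y)+(yy)).

no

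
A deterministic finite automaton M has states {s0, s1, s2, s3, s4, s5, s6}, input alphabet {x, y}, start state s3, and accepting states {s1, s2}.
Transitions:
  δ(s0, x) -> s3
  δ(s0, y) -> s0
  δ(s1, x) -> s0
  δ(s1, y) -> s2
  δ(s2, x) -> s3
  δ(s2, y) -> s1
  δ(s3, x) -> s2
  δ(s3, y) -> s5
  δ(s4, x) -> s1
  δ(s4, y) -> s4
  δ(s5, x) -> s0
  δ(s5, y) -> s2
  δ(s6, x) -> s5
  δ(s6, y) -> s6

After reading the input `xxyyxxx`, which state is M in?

s3 --x--> s2
s2 --x--> s3
s3 --y--> s5
s5 --y--> s2
s2 --x--> s3
s3 --x--> s2
s2 --x--> s3

s3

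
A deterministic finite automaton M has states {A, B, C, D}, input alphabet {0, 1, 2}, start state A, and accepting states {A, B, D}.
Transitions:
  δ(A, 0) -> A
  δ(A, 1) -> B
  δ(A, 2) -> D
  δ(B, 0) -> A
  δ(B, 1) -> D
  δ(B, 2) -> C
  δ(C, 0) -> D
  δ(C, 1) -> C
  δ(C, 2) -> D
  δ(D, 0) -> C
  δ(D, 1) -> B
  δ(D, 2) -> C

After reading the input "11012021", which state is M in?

B

A --1--> B
B --1--> D
D --0--> C
C --1--> C
C --2--> D
D --0--> C
C --2--> D
D --1--> B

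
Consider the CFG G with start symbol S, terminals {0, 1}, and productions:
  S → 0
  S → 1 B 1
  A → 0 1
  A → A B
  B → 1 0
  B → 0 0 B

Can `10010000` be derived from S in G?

no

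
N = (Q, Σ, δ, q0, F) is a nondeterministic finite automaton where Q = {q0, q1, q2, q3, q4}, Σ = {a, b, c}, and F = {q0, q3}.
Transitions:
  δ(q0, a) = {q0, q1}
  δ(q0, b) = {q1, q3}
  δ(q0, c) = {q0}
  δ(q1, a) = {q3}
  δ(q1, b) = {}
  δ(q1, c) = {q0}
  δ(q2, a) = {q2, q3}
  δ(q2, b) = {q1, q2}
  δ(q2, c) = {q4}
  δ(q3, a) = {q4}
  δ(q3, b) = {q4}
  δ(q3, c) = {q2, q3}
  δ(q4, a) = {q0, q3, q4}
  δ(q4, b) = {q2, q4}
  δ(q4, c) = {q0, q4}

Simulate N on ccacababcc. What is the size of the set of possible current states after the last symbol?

2

Start: {q0}
read c: {q0}
read c: {q0}
read a: {q0, q1}
read c: {q0}
read a: {q0, q1}
read b: {q1, q3}
read a: {q3, q4}
read b: {q2, q4}
read c: {q0, q4}
read c: {q0, q4}
Final reachable set {q0, q4} has 2 states.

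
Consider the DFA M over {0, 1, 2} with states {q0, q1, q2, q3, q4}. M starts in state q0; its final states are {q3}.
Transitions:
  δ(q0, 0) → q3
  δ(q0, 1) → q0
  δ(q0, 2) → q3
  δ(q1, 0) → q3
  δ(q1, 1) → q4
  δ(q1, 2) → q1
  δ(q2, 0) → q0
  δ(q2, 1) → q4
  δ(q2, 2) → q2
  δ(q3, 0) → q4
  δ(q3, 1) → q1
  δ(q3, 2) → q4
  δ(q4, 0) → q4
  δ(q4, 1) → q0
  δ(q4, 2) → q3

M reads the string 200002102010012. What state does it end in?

q3

q0 --2--> q3
q3 --0--> q4
q4 --0--> q4
q4 --0--> q4
q4 --0--> q4
q4 --2--> q3
q3 --1--> q1
q1 --0--> q3
q3 --2--> q4
q4 --0--> q4
q4 --1--> q0
q0 --0--> q3
q3 --0--> q4
q4 --1--> q0
q0 --2--> q3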